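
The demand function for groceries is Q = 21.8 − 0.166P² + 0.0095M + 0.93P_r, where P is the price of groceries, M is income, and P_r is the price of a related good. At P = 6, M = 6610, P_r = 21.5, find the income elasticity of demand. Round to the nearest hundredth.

Q = 21.8 − 0.166(6)² + 0.0095(6610) + 0.93(21.5) = 21.8 − 5.976 + 62.795 + 19.995 = 98.614.
∂Q/∂M = +0.0095, so E_I = 0.0095·(6610/98.614) ≈ 0.64.
E_I ∈ (0,1): normal good (necessity).

0.64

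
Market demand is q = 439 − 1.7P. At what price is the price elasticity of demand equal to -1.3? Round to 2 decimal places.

145.96

Set −bP/(a − bP) = −1.3 ⇒ bP = 1.3(a − bP) ⇒ bP(1+1.3) = 1.3·a.
P = 1.3·439/(1.7·2.3) ≈ 145.96.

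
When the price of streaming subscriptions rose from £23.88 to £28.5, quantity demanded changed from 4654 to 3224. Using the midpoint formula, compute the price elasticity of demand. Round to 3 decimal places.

%ΔQ = (3224 − 4654)/[(4654 + 3224)/2] = -1430/3939 ≈ -0.3630.
%Δp = (28.5 − 23.88)/[(23.88 + 28.5)/2] = 4.62/26.19 ≈ 0.1764.
Arc elasticity E = %ΔQ/%Δp ≈ -0.3630/0.1764 ≈ -2.058.
|E| > 1: demand is elastic over this range.

-2.058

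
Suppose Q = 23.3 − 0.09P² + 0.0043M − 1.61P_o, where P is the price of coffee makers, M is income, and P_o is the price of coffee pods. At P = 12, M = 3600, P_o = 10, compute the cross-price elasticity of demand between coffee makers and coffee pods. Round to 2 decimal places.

-1.66

At the given point, Q = 23.3 − 0.09(12)² + 0.0043(3600) − 1.61(10) = 23.3 − 12.96 + 15.48 − 16.1 = 9.72.
∂Q/∂P_o = −1.61, so E_xy = -1.61·(10/9.72) ≈ -1.66.
E_xy < 0: the goods are complements.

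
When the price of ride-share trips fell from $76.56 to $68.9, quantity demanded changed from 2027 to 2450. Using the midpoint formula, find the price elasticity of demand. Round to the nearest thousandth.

-1.794

%ΔQ = (2450 − 2027)/[(2027 + 2450)/2] = 423/2238.5 ≈ 0.1890.
%ΔP = (68.9 − 76.56)/[(76.56 + 68.9)/2] = -7.66/72.73 ≈ -0.1053.
Arc elasticity E = %ΔQ/%ΔP ≈ 0.1890/-0.1053 ≈ -1.794.
|E| > 1: demand is elastic over this range.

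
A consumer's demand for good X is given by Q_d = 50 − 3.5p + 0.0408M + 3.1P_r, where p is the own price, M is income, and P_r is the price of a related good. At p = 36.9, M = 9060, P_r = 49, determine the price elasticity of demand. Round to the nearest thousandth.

-0.292

Substituting, Q_d = 50 − 3.5(36.9) + 0.0408(9060) + 3.1(49) = 50 − 129.15 + 369.648 + 151.9 = 442.398.
∂Q_d/∂p = −3.5, so E_p = (−3.5)·(36.9/442.398) ≈ -0.292.
|E_p| < 1: demand is inelastic.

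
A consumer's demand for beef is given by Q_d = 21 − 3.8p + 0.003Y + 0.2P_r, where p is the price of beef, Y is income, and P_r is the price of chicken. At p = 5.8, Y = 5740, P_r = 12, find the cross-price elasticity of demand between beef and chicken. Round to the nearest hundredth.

0.13

Q_d = 21 − 3.8(5.8) + 0.003(5740) + 0.2(12) = 21 − 22.04 + 17.22 + 2.4 = 18.58.
∂Q_d/∂P_r = +0.2, so E_xy = 0.2·(12/18.58) ≈ 0.13.
E_xy > 0: the goods are substitutes.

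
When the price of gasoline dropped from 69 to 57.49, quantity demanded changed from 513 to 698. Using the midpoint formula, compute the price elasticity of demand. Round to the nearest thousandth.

%Δq = (698 − 513)/[(513 + 698)/2] = 185/605.5 ≈ 0.3055.
%Δp = (57.49 − 69)/[(69 + 57.49)/2] = -11.51/63.245 ≈ -0.1820.
Arc elasticity E = %Δq/%Δp ≈ 0.3055/-0.1820 ≈ -1.679.
|E| > 1: demand is elastic over this range.

-1.679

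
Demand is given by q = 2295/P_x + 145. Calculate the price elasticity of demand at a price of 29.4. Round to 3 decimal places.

-0.350

At P_x = 29.4, q = 223.0612.
dq/dP_x = −2295/P_x² = −2.6551.
Point elasticity E = (dq/dP_x)·(P_x/q) = -2.6551 × 29.4/223.0612 ≈ -0.350.
|E| < 1, so demand is inelastic at this price.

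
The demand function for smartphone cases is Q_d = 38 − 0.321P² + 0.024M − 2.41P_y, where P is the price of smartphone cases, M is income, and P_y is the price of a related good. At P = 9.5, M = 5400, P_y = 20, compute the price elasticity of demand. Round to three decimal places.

-0.641

At the given point, Q_d = 38 − 0.321(9.5)² + 0.024(5400) − 2.41(20) = 38 − 28.9703 + 129.6 − 48.2 = 90.4298.
∂Q_d/∂P = −2·0.321·P = -6.099, so E_p = -6.099·(9.5/90.4298) ≈ -0.641.
|E_p| < 1: demand is inelastic.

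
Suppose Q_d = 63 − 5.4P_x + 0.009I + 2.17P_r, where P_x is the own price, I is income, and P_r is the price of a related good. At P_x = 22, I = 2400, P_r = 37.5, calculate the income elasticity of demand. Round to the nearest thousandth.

Substituting, Q_d = 63 − 5.4(22) + 0.009(2400) + 2.17(37.5) = 63 − 118.8 + 21.6 + 81.375 = 47.175.
∂Q_d/∂I = +0.009, so E_I = 0.009·(2400/47.175) ≈ 0.458.
E_I ∈ (0,1): normal good (necessity).

0.458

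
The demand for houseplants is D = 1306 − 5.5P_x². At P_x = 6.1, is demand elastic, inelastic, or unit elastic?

inelastic

At P_x = 6.1, D = 1101.345.
dD/dP_x = −2·5.5·P_x = −67.1.
Point elasticity E = (dD/dP_x)·(P_x/D) = -67.1 × 6.1/1101.345 ≈ -0.372.
|E| ≈ 0.372 < 1, so demand is inelastic.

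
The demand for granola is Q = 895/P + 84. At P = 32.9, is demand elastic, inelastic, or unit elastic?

inelastic

At P = 32.9, Q = 111.2036.
dQ/dP = −895/P² = −0.8269.
Point elasticity E = (dQ/dP)·(P/Q) = -0.8269 × 32.9/111.2036 ≈ -0.245.
|E| ≈ 0.245 < 1, so demand is inelastic.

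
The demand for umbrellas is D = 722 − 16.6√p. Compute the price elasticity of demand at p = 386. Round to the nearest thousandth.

-0.412

At p = 386, D = 395.8617.
dD/dp = −16.6/(2√p) = −16.6/(2·19.6469).
Point elasticity E = (dD/dp)·(p/D) = -0.4225 × 386/395.8617 ≈ -0.412.
|E| < 1, so demand is inelastic at this price.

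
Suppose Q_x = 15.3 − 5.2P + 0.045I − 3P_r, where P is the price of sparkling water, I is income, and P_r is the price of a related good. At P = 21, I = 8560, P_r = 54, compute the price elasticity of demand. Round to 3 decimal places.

Evaluating quantity at (P, I, P_r) gives Q_x = 15.3 − 5.2(21) + 0.045(8560) − 3(54) = 15.3 − 109.2 + 385.2 − 162 = 129.3.
∂Q_x/∂P = −5.2, so E_p = (−5.2)·(21/129.3) ≈ -0.845.
|E_p| < 1: demand is inelastic.

-0.845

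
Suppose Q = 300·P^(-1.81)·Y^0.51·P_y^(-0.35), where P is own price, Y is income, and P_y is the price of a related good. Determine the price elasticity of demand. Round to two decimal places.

-1.81

For a Cobb–Douglas (constant-elasticity) form Q = A·P^α·…, the elasticity with respect to P equals the exponent α at every point.
Here the exponent on P is -1.81, so the price elasticity of demand is -1.81.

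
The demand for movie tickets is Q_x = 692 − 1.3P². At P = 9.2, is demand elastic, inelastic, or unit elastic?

At P = 9.2, Q_x = 581.968.
dQ_x/dP = −2·1.3·P = −23.92.
Point elasticity E = (dQ_x/dP)·(P/Q_x) = -23.92 × 9.2/581.968 ≈ -0.378.
|E| ≈ 0.378 < 1, so demand is inelastic.

inelastic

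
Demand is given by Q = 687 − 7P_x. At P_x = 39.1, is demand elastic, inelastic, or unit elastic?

inelastic

At P_x = 39.1, Q = 413.3.
dQ/dP_x = −7.
Point elasticity E = (dQ/dP_x)·(P_x/Q) = -7 × 39.1/413.3 ≈ -0.662.
|E| ≈ 0.662 < 1, so demand is inelastic.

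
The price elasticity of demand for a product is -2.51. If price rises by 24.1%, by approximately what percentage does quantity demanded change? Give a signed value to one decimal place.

%ΔQ ≈ E × %ΔP = (-2.51) × (24.1%) ≈ -60.5%.

-60.5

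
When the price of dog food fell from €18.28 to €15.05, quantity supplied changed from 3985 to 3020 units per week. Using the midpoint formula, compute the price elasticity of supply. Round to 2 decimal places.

1.42

%Δq = (3020 − 3985)/[(3985 + 3020)/2] = -965/3502.5 ≈ -0.2755.
%Δp = (15.05 − 18.28)/[(18.28 + 15.05)/2] = -3.23/16.665 ≈ -0.1938.
Arc elasticity E = %Δq/%Δp ≈ -0.2755/-0.1938 ≈ 1.42.
|E| > 1: supply is elastic over this range.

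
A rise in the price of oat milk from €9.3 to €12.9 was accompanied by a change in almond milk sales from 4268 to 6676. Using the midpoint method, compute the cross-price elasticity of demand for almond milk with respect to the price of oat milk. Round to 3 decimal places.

1.357

%ΔQ_x = (6676 − 4268)/[(4268+6676)/2] = 2408/5472 ≈ 0.4401.
%ΔP_y = (12.9 − 9.3)/[(9.3+12.9)/2] ≈ 0.3243.
E_xy = 0.4401/0.3243 ≈ 1.357.
E_xy > 0, so almond milk and oat milk are substitutes.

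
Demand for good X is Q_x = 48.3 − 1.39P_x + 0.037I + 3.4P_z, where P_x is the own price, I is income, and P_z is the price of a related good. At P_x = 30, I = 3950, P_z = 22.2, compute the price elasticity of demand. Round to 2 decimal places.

Substituting, Q_x = 48.3 − 1.39(30) + 0.037(3950) + 3.4(22.2) = 48.3 − 41.7 + 146.15 + 75.48 = 228.23.
∂Q_x/∂P_x = −1.39, so E_p = (−1.39)·(30/228.23) ≈ -0.18.
|E_p| < 1: demand is inelastic.

-0.18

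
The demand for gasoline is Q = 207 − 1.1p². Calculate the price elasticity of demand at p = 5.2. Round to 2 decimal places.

At p = 5.2, Q = 177.256.
dQ/dp = −2·1.1·p = −11.44.
Point elasticity E = (dQ/dp)·(p/Q) = -11.44 × 5.2/177.256 ≈ -0.34.
|E| < 1, so demand is inelastic at this price.

-0.34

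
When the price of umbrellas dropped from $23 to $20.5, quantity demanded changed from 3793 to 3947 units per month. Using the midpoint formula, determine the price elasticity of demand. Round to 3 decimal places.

-0.346

%Δq = (3947 − 3793)/[(3793 + 3947)/2] = 154/3870 ≈ 0.0398.
%ΔP = (20.5 − 23)/[(23 + 20.5)/2] = -2.5/21.75 ≈ -0.1149.
Arc elasticity E = %Δq/%ΔP ≈ 0.0398/-0.1149 ≈ -0.346.
|E| < 1: demand is inelastic over this range.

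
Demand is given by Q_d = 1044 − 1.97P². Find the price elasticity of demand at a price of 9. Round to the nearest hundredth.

-0.36

At P = 9, Q_d = 884.43.
dQ_d/dP = −2·1.97·P = −35.46.
Point elasticity E = (dQ_d/dP)·(P/Q_d) = -35.46 × 9/884.43 ≈ -0.36.
|E| < 1, so demand is inelastic at this price.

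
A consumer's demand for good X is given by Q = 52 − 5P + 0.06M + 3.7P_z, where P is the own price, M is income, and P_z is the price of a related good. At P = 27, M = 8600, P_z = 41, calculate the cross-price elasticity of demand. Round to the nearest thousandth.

At the given point, Q = 52 − 5(27) + 0.06(8600) + 3.7(41) = 52 − 135 + 516 + 151.7 = 584.7.
∂Q/∂P_z = +3.7, so E_xy = 3.7·(41/584.7) ≈ 0.259.
E_xy > 0: the goods are substitutes.

0.259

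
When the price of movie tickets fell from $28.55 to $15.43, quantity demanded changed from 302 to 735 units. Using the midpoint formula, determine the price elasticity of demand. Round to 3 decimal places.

-1.400

%Δq = (735 − 302)/[(302 + 735)/2] = 433/518.5 ≈ 0.8351.
%Δp = (15.43 − 28.55)/[(28.55 + 15.43)/2] = -13.12/21.99 ≈ -0.5966.
Arc elasticity E = %Δq/%Δp ≈ 0.8351/-0.5966 ≈ -1.400.
|E| > 1: demand is elastic over this range.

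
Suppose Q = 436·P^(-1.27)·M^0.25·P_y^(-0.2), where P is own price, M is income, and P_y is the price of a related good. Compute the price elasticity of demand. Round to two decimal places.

-1.27

For a Cobb–Douglas (constant-elasticity) form Q = A·P^α·…, the elasticity with respect to P equals the exponent α at every point.
Here the exponent on P is -1.27, so the price elasticity of demand is -1.27.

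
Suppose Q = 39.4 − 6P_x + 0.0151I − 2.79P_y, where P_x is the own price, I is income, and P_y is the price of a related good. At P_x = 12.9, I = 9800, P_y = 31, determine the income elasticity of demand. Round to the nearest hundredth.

6.30

Evaluating quantity at (P_x, I, P_y) gives Q = 39.4 − 6(12.9) + 0.0151(9800) − 2.79(31) = 39.4 − 77.4 + 147.98 − 86.49 = 23.49.
∂Q/∂I = +0.0151, so E_I = 0.0151·(9800/23.49) ≈ 6.30.
E_I > 1: normal good (luxury).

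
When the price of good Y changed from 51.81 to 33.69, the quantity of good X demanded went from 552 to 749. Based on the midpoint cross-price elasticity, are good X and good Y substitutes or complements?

complements

%ΔQ_x = (749 − 552)/[(552+749)/2] = 197/650.5 ≈ 0.3028.
%ΔP_y = (33.69 − 51.81)/[(51.81+33.69)/2] ≈ -0.4239.
E_xy = 0.3028/-0.4239 ≈ -0.714.
E_xy < 0, so the goods are complements.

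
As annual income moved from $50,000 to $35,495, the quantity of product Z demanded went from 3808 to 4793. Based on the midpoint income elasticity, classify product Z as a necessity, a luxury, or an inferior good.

inferior

%ΔQ = (4793 − 3808)/[(3808+4793)/2] = 985/4300.5 ≈ 0.2290.
%ΔM = (35,495 − 50,000)/[(50,000+35,495)/2] = -14505/42747.5 ≈ -0.3393.
E_I = %ΔQ/%ΔM ≈ -0.675.
E_I < 0: inferior good.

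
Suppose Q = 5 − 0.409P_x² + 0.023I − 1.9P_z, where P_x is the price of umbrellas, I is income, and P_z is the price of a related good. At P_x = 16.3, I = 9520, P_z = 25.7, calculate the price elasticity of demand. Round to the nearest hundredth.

-3.27

Substituting, Q = 5 − 0.409(16.3)² + 0.023(9520) − 1.9(25.7) = 5 − 108.6672 + 218.96 − 48.83 = 66.4628.
∂Q/∂P_x = −2·0.409·P_x = -13.3334, so E_p = -13.3334·(16.3/66.4628) ≈ -3.27.
|E_p| > 1: demand is elastic.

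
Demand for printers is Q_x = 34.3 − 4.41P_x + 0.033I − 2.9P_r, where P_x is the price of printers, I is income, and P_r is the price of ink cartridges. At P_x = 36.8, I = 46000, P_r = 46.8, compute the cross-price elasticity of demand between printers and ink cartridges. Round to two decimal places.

-0.11

At the given point, Q_x = 34.3 − 4.41(36.8) + 0.033(46000) − 2.9(46.8) = 34.3 − 162.288 + 1518 − 135.72 = 1254.292.
∂Q_x/∂P_r = −2.9, so E_xy = -2.9·(46.8/1254.292) ≈ -0.11.
E_xy < 0: the goods are complements.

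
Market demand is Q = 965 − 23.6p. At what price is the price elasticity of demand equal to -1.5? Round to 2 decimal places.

Set −bp/(a − bp) = −1.5 ⇒ bp = 1.5(a − bp) ⇒ bp(1+1.5) = 1.5·a.
p = 1.5·965/(23.6·2.5) ≈ 24.53.

24.53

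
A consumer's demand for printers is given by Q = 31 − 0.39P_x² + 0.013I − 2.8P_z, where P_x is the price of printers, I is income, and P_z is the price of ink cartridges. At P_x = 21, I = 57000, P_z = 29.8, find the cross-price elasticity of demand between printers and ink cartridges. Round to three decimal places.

-0.162

First evaluate Q: 31 − 0.39(21)² + 0.013(57000) − 2.8(29.8) = 31 − 171.99 + 741 − 83.44 = 516.57.
∂Q/∂P_z = −2.8, so E_xy = -2.8·(29.8/516.57) ≈ -0.162.
E_xy < 0: the goods are complements.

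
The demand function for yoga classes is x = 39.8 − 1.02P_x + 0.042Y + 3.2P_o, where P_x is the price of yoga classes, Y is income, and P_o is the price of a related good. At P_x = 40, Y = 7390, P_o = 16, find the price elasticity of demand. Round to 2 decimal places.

-0.11

First evaluate x: 39.8 − 1.02(40) + 0.042(7390) + 3.2(16) = 39.8 − 40.8 + 310.38 + 51.2 = 360.58.
∂x/∂P_x = −1.02, so E_p = (−1.02)·(40/360.58) ≈ -0.11.
|E_p| < 1: demand is inelastic.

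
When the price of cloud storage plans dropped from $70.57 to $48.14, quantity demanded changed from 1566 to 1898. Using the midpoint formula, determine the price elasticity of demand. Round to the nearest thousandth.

%Δq = (1898 − 1566)/[(1566 + 1898)/2] = 332/1732 ≈ 0.1917.
%Δp = (48.14 − 70.57)/[(70.57 + 48.14)/2] = -22.43/59.355 ≈ -0.3779.
Arc elasticity E = %Δq/%Δp ≈ 0.1917/-0.3779 ≈ -0.507.
|E| < 1: demand is inelastic over this range.

-0.507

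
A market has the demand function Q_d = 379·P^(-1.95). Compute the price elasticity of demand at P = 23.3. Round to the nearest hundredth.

For a Cobb–Douglas (constant-elasticity) form Q_d = A·P^α·…, the elasticity with respect to P equals the exponent α at every point.
Here the exponent on P is -1.95, so the price elasticity of demand is -1.95.

-1.95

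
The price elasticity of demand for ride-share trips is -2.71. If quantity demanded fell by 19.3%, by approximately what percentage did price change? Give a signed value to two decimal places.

7.12

%ΔQ ≈ E × %ΔP ⇒ %ΔP = %ΔQ / E = (-19.3%)/(-2.71) ≈ 7.12%.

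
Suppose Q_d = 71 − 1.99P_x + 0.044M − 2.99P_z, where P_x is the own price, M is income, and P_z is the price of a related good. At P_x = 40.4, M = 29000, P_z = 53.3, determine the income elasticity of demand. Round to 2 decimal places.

1.15

First evaluate Q_d: 71 − 1.99(40.4) + 0.044(29000) − 2.99(53.3) = 71 − 80.396 + 1276 − 159.367 = 1107.237.
∂Q_d/∂M = +0.044, so E_I = 0.044·(29000/1107.237) ≈ 1.15.
E_I > 1: normal good (luxury).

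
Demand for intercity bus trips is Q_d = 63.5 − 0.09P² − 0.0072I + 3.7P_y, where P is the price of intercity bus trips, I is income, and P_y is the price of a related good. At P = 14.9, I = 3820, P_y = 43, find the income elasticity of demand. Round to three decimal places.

-0.157

Q_d = 63.5 − 0.09(14.9)² − 0.0072(3820) + 3.7(43) = 63.5 − 19.9809 − 27.504 + 159.1 = 175.1151.
∂Q_d/∂I = −0.0072, so E_I = -0.0072·(3820/175.1151) ≈ -0.157.
E_I < 0: inferior good.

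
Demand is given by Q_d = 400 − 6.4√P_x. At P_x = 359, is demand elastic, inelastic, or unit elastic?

At P_x = 359, Q_d = 278.7373.
dQ_d/dP_x = −6.4/(2√P_x) = −6.4/(2·18.9473).
Point elasticity E = (dQ_d/dP_x)·(P_x/Q_d) = -0.1689 × 359/278.7373 ≈ -0.218.
|E| ≈ 0.218 < 1, so demand is inelastic.

inelastic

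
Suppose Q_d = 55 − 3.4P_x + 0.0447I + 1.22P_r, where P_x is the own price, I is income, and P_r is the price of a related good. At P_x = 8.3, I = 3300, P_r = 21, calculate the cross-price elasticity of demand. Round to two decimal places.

0.13

At the given point, Q_d = 55 − 3.4(8.3) + 0.0447(3300) + 1.22(21) = 55 − 28.22 + 147.51 + 25.62 = 199.91.
∂Q_d/∂P_r = +1.22, so E_xy = 1.22·(21/199.91) ≈ 0.13.
E_xy > 0: the goods are substitutes.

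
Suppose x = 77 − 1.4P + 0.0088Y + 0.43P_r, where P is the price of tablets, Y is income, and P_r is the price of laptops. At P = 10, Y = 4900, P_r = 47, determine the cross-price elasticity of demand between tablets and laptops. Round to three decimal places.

x = 77 − 1.4(10) + 0.0088(4900) + 0.43(47) = 77 − 14 + 43.12 + 20.21 = 126.33.
∂x/∂P_r = +0.43, so E_xy = 0.43·(47/126.33) ≈ 0.160.
E_xy > 0: the goods are substitutes.

0.160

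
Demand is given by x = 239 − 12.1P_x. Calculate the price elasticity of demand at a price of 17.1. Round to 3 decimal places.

At P_x = 17.1, x = 32.09.
dx/dP_x = −12.1.
Point elasticity E = (dx/dP_x)·(P_x/x) = -12.1 × 17.1/32.09 ≈ -6.448.
|E| > 1, so demand is elastic at this price.

-6.448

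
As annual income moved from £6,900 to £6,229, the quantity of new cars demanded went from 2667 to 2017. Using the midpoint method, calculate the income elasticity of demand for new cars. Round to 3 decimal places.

2.715

%ΔQ = (2017 − 2667)/[(2667+2017)/2] = -650/2342 ≈ -0.2775.
%ΔM = (6,229 − 6,900)/[(6,900+6,229)/2] = -671/6564.5 ≈ -0.1022.
E_I = %ΔQ/%ΔM ≈ 2.715.
E_I > 1: normal good (luxury).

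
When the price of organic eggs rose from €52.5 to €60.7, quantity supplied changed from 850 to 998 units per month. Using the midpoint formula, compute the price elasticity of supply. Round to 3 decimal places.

%ΔQ = (998 − 850)/[(850 + 998)/2] = 148/924 ≈ 0.1602.
%Δp = (60.7 − 52.5)/[(52.5 + 60.7)/2] = 8.2/56.6 ≈ 0.1449.
Arc elasticity E = %ΔQ/%Δp ≈ 0.1602/0.1449 ≈ 1.106.
|E| > 1: supply is elastic over this range.

1.106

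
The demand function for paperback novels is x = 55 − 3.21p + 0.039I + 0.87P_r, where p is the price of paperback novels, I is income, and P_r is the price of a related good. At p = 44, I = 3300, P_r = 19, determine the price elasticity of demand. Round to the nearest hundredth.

-2.39

Evaluating quantity at (p, I, P_r) gives x = 55 − 3.21(44) + 0.039(3300) + 0.87(19) = 55 − 141.24 + 128.7 + 16.53 = 58.99.
∂x/∂p = −3.21, so E_p = (−3.21)·(44/58.99) ≈ -2.39.
|E_p| > 1: demand is elastic.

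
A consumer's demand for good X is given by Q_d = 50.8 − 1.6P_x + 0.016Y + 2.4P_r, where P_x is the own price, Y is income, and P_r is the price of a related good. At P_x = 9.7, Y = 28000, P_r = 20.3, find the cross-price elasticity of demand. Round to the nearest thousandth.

First evaluate Q_d: 50.8 − 1.6(9.7) + 0.016(28000) + 2.4(20.3) = 50.8 − 15.52 + 448 + 48.72 = 532.
∂Q_d/∂P_r = +2.4, so E_xy = 2.4·(20.3/532) ≈ 0.092.
E_xy > 0: the goods are substitutes.

0.092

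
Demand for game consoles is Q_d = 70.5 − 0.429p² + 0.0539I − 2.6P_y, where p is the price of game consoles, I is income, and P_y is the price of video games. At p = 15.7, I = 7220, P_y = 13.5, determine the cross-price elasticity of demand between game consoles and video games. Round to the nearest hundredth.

-0.11

First evaluate Q_d: 70.5 − 0.429(15.7)² + 0.0539(7220) − 2.6(13.5) = 70.5 − 105.7442 + 389.158 − 35.1 = 318.8138.
∂Q_d/∂P_y = −2.6, so E_xy = -2.6·(13.5/318.8138) ≈ -0.11.
E_xy < 0: the goods are complements.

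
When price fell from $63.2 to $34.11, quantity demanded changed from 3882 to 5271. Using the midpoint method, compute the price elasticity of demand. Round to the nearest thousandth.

%Δq = (5271 − 3882)/[(3882 + 5271)/2] = 1389/4576.5 ≈ 0.3035.
%ΔP = (34.11 − 63.2)/[(63.2 + 34.11)/2] = -29.09/48.655 ≈ -0.5979.
Arc elasticity E = %Δq/%ΔP ≈ 0.3035/-0.5979 ≈ -0.508.
|E| < 1: demand is inelastic over this range.

-0.508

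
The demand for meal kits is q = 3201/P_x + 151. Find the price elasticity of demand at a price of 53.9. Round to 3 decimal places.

-0.282

At P_x = 53.9, q = 210.3878.
dq/dP_x = −3201/P_x² = −1.1018.
Point elasticity E = (dq/dP_x)·(P_x/q) = -1.1018 × 53.9/210.3878 ≈ -0.282.
|E| < 1, so demand is inelastic at this price.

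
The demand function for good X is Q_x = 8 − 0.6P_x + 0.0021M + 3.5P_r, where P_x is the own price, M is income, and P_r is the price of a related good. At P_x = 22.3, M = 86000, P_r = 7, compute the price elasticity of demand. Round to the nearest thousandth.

-0.067

Q_x = 8 − 0.6(22.3) + 0.0021(86000) + 3.5(7) = 8 − 13.38 + 180.6 + 24.5 = 199.72.
∂Q_x/∂P_x = −0.6, so E_p = (−0.6)·(22.3/199.72) ≈ -0.067.
|E_p| < 1: demand is inelastic.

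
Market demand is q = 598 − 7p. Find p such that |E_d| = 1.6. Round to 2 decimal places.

Set −bp/(a − bp) = −1.6 ⇒ bp = 1.6(a − bp) ⇒ bp(1+1.6) = 1.6·a.
p = 1.6·598/(7·2.6) ≈ 52.57.

52.57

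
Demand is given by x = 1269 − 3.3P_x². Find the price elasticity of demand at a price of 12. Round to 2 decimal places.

-1.20

At P_x = 12, x = 793.8.
dx/dP_x = −2·3.3·P_x = −79.2.
Point elasticity E = (dx/dP_x)·(P_x/x) = -79.2 × 12/793.8 ≈ -1.20.
|E| > 1, so demand is elastic at this price.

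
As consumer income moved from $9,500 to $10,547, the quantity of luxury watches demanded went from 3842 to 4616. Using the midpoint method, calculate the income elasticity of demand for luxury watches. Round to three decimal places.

%ΔQ = (4616 − 3842)/[(3842+4616)/2] = 774/4229 ≈ 0.1830.
%ΔI = (10,547 − 9,500)/[(9,500+10,547)/2] = 1047/10023.5 ≈ 0.1045.
E_I = %ΔQ/%ΔI ≈ 1.752.
E_I > 1: normal good (luxury).

1.752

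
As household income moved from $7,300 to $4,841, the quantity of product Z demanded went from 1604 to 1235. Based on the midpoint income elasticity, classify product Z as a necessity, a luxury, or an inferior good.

%ΔQ = (1235 − 1604)/[(1604+1235)/2] = -369/1419.5 ≈ -0.2600.
%ΔI = (4,841 − 7,300)/[(7,300+4,841)/2] = -2459/6070.5 ≈ -0.4051.
E_I = %ΔQ/%ΔI ≈ 0.642.
E_I ∈ (0,1): normal good (necessity).

necessity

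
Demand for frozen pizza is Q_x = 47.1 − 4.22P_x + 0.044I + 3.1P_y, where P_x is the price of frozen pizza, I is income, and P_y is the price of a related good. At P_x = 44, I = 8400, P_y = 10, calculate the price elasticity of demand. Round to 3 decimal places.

First evaluate Q_x: 47.1 − 4.22(44) + 0.044(8400) + 3.1(10) = 47.1 − 185.68 + 369.6 + 31 = 262.02.
∂Q_x/∂P_x = −4.22, so E_p = (−4.22)·(44/262.02) ≈ -0.709.
|E_p| < 1: demand is inelastic.

-0.709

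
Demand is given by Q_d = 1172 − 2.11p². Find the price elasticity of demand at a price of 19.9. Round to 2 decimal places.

At p = 19.9, Q_d = 336.4189.
dQ_d/dp = −2·2.11·p = −83.978.
Point elasticity E = (dQ_d/dp)·(p/Q_d) = -83.978 × 19.9/336.4189 ≈ -4.97.
|E| > 1, so demand is elastic at this price.

-4.97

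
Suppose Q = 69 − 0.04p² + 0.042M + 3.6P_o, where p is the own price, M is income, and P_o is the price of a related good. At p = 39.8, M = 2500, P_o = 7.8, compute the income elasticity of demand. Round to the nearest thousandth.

0.757

At the given point, Q = 69 − 0.04(39.8)² + 0.042(2500) + 3.6(7.8) = 69 − 63.3616 + 105 + 28.08 = 138.7184.
∂Q/∂M = +0.042, so E_I = 0.042·(2500/138.7184) ≈ 0.757.
E_I ∈ (0,1): normal good (necessity).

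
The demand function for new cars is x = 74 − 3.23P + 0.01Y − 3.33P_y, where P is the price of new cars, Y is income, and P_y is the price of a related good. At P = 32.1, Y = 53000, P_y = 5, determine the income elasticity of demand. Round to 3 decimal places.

At the given point, x = 74 − 3.23(32.1) + 0.01(53000) − 3.33(5) = 74 − 103.683 + 530 − 16.65 = 483.667.
∂x/∂Y = +0.01, so E_I = 0.01·(53000/483.667) ≈ 1.096.
E_I > 1: normal good (luxury).

1.096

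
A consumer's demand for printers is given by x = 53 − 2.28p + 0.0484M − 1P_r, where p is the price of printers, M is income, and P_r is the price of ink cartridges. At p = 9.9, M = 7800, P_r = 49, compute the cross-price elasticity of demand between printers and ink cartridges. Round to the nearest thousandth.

-0.137

Evaluating quantity at (p, M, P_r) gives x = 53 − 2.28(9.9) + 0.0484(7800) − 1(49) = 53 − 22.572 + 377.52 − 49 = 358.948.
∂x/∂P_r = −1, so E_xy = -1·(49/358.948) ≈ -0.137.
E_xy < 0: the goods are complements.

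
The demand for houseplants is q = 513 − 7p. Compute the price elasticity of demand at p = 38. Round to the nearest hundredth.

-1.08

At p = 38, q = 247.
dq/dp = −7.
Point elasticity E = (dq/dp)·(p/q) = -7 × 38/247 ≈ -1.08.
|E| > 1, so demand is elastic at this price.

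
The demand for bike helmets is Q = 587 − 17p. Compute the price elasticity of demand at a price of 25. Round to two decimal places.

At p = 25, Q = 162.
dQ/dp = −17.
Point elasticity E = (dQ/dp)·(p/Q) = -17 × 25/162 ≈ -2.62.
|E| > 1, so demand is elastic at this price.

-2.62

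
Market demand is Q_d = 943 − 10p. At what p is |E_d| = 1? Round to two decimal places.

47.15

For linear demand Q_d = a − bp, E = −bp/(a − bp). |E| = 1 ⇒ bp = a − bp ⇒ p = a/(2b).
p = 943/(2·10) = 47.15.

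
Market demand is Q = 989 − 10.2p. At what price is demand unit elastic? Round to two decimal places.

48.48

For linear demand Q = a − bp, E = −bp/(a − bp). |E| = 1 ⇒ bp = a − bp ⇒ p = a/(2b).
p = 989/(2·10.2) ≈ 48.48.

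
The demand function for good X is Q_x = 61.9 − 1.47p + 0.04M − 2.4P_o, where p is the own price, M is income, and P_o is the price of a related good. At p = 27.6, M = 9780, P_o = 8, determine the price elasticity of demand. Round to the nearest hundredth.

At the given point, Q_x = 61.9 − 1.47(27.6) + 0.04(9780) − 2.4(8) = 61.9 − 40.572 + 391.2 − 19.2 = 393.328.
∂Q_x/∂p = −1.47, so E_p = (−1.47)·(27.6/393.328) ≈ -0.10.
|E_p| < 1: demand is inelastic.

-0.10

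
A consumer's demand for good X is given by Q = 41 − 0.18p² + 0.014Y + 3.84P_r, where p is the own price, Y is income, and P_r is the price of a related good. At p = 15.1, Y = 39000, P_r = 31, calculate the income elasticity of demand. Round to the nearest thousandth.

0.821

At the given point, Q = 41 − 0.18(15.1)² + 0.014(39000) + 3.84(31) = 41 − 41.0418 + 546 + 119.04 = 664.9982.
∂Q/∂Y = +0.014, so E_I = 0.014·(39000/664.9982) ≈ 0.821.
E_I ∈ (0,1): normal good (necessity).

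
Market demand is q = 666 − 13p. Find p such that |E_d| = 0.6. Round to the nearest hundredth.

Set −bp/(a − bp) = −0.6 ⇒ bp = 0.6(a − bp) ⇒ bp(1+0.6) = 0.6·a.
p = 0.6·666/(13·1.6) ≈ 19.21.

19.21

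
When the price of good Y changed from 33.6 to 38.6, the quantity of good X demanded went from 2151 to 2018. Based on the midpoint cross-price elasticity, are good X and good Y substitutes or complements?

%ΔQ_x = (2018 − 2151)/[(2151+2018)/2] = -133/2084.5 ≈ -0.0638.
%ΔP_y = (38.6 − 33.6)/[(33.6+38.6)/2] ≈ 0.1385.
E_xy = -0.0638/0.1385 ≈ -0.461.
E_xy < 0, so the goods are complements.

complements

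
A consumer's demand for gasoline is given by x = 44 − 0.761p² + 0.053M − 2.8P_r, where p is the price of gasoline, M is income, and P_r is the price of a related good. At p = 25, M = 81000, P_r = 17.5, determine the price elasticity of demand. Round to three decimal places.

-0.250

Substituting, x = 44 − 0.761(25)² + 0.053(81000) − 2.8(17.5) = 44 − 475.625 + 4293 − 49 = 3812.375.
∂x/∂p = −2·0.761·p = -38.05, so E_p = -38.05·(25/3812.375) ≈ -0.250.
|E_p| < 1: demand is inelastic.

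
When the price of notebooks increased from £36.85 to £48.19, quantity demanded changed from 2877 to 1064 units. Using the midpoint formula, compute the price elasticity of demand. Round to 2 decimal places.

%Δq = (1064 − 2877)/[(2877 + 1064)/2] = -1813/1970.5 ≈ -0.9201.
%Δp = (48.19 − 36.85)/[(36.85 + 48.19)/2] = 11.34/42.52 ≈ 0.2667.
Arc elasticity E = %Δq/%Δp ≈ -0.9201/0.2667 ≈ -3.45.
|E| > 1: demand is elastic over this range.

-3.45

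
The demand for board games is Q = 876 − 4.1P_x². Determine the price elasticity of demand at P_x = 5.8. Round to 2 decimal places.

At P_x = 5.8, Q = 738.076.
dQ/dP_x = −2·4.1·P_x = −47.56.
Point elasticity E = (dQ/dP_x)·(P_x/Q) = -47.56 × 5.8/738.076 ≈ -0.37.
|E| < 1, so demand is inelastic at this price.

-0.37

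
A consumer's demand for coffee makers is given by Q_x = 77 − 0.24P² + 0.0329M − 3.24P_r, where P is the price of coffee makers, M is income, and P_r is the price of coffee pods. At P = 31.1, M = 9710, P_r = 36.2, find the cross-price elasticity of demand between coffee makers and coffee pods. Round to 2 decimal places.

Q_x = 77 − 0.24(31.1)² + 0.0329(9710) − 3.24(36.2) = 77 − 232.1304 + 319.459 − 117.288 = 47.0406.
∂Q_x/∂P_r = −3.24, so E_xy = -3.24·(36.2/47.0406) ≈ -2.49.
E_xy < 0: the goods are complements.

-2.49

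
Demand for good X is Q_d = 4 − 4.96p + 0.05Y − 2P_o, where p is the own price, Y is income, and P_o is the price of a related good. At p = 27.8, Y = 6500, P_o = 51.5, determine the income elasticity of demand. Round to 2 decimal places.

Evaluating quantity at (p, Y, P_o) gives Q_d = 4 − 4.96(27.8) + 0.05(6500) − 2(51.5) = 4 − 137.888 + 325 − 103 = 88.112.
∂Q_d/∂Y = +0.05, so E_I = 0.05·(6500/88.112) ≈ 3.69.
E_I > 1: normal good (luxury).

3.69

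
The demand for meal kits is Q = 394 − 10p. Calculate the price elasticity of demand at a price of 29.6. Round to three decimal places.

At p = 29.6, Q = 98.
dQ/dp = −10.
Point elasticity E = (dQ/dp)·(p/Q) = -10 × 29.6/98 ≈ -3.020.
|E| > 1, so demand is elastic at this price.

-3.020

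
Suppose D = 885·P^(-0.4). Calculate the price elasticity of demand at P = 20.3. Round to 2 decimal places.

-0.40

For a Cobb–Douglas (constant-elasticity) form D = A·P^α·…, the elasticity with respect to P equals the exponent α at every point.
Here the exponent on P is -0.4, so the price elasticity of demand is -0.40.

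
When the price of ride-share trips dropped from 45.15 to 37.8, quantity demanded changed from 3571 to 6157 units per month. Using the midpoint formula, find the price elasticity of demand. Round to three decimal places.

-3.000

%ΔQ = (6157 − 3571)/[(3571 + 6157)/2] = 2586/4864 ≈ 0.5317.
%Δp = (37.8 − 45.15)/[(45.15 + 37.8)/2] = -7.35/41.475 ≈ -0.1772.
Arc elasticity E = %ΔQ/%Δp ≈ 0.5317/-0.1772 ≈ -3.000.
|E| > 1: demand is elastic over this range.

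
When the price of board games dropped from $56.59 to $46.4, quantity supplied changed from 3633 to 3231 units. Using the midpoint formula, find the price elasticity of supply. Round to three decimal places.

0.592

%Δq = (3231 − 3633)/[(3633 + 3231)/2] = -402/3432 ≈ -0.1171.
%ΔP = (46.4 − 56.59)/[(56.59 + 46.4)/2] = -10.19/51.495 ≈ -0.1979.
Arc elasticity E = %Δq/%ΔP ≈ -0.1171/-0.1979 ≈ 0.592.
|E| < 1: supply is inelastic over this range.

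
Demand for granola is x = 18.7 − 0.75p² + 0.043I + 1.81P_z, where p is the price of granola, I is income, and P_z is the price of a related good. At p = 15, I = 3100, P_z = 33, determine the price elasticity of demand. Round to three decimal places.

-7.852

Evaluating quantity at (p, I, P_z) gives x = 18.7 − 0.75(15)² + 0.043(3100) + 1.81(33) = 18.7 − 168.75 + 133.3 + 59.73 = 42.98.
∂x/∂p = −2·0.75·p = -22.5, so E_p = -22.5·(15/42.98) ≈ -7.852.
|E_p| > 1: demand is elastic.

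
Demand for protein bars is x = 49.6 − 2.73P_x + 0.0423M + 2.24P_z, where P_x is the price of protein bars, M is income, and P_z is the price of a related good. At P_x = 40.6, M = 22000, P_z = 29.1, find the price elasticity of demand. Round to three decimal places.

-0.119

Substituting, x = 49.6 − 2.73(40.6) + 0.0423(22000) + 2.24(29.1) = 49.6 − 110.838 + 930.6 + 65.184 = 934.546.
∂x/∂P_x = −2.73, so E_p = (−2.73)·(40.6/934.546) ≈ -0.119.
|E_p| < 1: demand is inelastic.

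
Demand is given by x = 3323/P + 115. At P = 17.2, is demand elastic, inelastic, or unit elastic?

At P = 17.2, x = 308.1977.
dx/dP = −3323/P² = −11.2324.
Point elasticity E = (dx/dP)·(P/x) = -11.2324 × 17.2/308.1977 ≈ -0.627.
|E| ≈ 0.627 < 1, so demand is inelastic.

inelastic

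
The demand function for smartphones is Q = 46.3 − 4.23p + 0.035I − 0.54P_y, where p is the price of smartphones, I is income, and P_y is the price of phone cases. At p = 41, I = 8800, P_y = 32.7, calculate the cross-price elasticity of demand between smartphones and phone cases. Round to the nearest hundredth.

Q = 46.3 − 4.23(41) + 0.035(8800) − 0.54(32.7) = 46.3 − 173.43 + 308 − 17.658 = 163.212.
∂Q/∂P_y = −0.54, so E_xy = -0.54·(32.7/163.212) ≈ -0.11.
E_xy < 0: the goods are complements.

-0.11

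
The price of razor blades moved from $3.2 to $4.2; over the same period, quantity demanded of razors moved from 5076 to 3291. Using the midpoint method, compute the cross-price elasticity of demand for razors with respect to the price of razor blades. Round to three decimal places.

%ΔQ_x = (3291 − 5076)/[(5076+3291)/2] = -1785/4183.5 ≈ -0.4267.
%ΔP_y = (4.2 − 3.2)/[(3.2+4.2)/2] ≈ 0.2703.
E_xy = -0.4267/0.2703 ≈ -1.579.
E_xy < 0, so razors and razor blades are complements.

-1.579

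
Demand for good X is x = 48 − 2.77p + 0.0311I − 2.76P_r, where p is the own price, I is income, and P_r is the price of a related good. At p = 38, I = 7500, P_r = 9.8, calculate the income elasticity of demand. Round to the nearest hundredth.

At the given point, x = 48 − 2.77(38) + 0.0311(7500) − 2.76(9.8) = 48 − 105.26 + 233.25 − 27.048 = 148.942.
∂x/∂I = +0.0311, so E_I = 0.0311·(7500/148.942) ≈ 1.57.
E_I > 1: normal good (luxury).

1.57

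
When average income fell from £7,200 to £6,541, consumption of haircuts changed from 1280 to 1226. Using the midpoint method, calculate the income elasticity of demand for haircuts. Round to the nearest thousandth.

%ΔQ = (1226 − 1280)/[(1280+1226)/2] = -54/1253 ≈ -0.0431.
%ΔI = (6,541 − 7,200)/[(7,200+6,541)/2] = -659/6870.5 ≈ -0.0959.
E_I = %ΔQ/%ΔI ≈ 0.449.
E_I ∈ (0,1): normal good (necessity).

0.449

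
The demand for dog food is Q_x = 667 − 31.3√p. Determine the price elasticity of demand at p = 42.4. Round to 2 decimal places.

At p = 42.4, Q_x = 463.1892.
dQ_x/dp = −31.3/(2√p) = −31.3/(2·6.5115).
Point elasticity E = (dQ_x/dp)·(p/Q_x) = -2.4034 × 42.4/463.1892 ≈ -0.22.
|E| < 1, so demand is inelastic at this price.

-0.22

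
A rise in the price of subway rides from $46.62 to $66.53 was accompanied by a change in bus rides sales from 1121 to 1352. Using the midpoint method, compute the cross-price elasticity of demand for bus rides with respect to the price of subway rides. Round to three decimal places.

%ΔQ_x = (1352 − 1121)/[(1121+1352)/2] = 231/1236.5 ≈ 0.1868.
%ΔP_y = (66.53 − 46.62)/[(46.62+66.53)/2] ≈ 0.3519.
E_xy = 0.1868/0.3519 ≈ 0.531.
E_xy > 0, so bus rides and subway rides are substitutes.

0.531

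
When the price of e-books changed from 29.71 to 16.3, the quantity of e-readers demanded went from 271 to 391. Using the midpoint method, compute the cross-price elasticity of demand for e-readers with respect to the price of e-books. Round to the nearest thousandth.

-0.622

%ΔQ_x = (391 − 271)/[(271+391)/2] = 120/331 ≈ 0.3625.
%ΔP_y = (16.3 − 29.71)/[(29.71+16.3)/2] ≈ -0.5829.
E_xy = 0.3625/-0.5829 ≈ -0.622.
E_xy < 0, so e-readers and e-books are complements.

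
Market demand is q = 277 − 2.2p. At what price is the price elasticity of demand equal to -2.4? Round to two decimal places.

Set −bp/(a − bp) = −2.4 ⇒ bp = 2.4(a − bp) ⇒ bp(1+2.4) = 2.4·a.
p = 2.4·277/(2.2·3.4) ≈ 88.88.

88.88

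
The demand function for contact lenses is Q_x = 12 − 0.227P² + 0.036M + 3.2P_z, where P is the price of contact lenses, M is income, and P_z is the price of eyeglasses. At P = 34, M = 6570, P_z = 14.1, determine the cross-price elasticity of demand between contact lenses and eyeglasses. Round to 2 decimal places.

1.44

Q_x = 12 − 0.227(34)² + 0.036(6570) + 3.2(14.1) = 12 − 262.412 + 236.52 + 45.12 = 31.228.
∂Q_x/∂P_z = +3.2, so E_xy = 3.2·(14.1/31.228) ≈ 1.44.
E_xy > 0: the goods are substitutes.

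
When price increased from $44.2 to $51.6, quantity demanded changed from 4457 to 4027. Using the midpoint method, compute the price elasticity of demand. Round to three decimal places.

-0.656

%Δq = (4027 − 4457)/[(4457 + 4027)/2] = -430/4242 ≈ -0.1014.
%ΔP = (51.6 − 44.2)/[(44.2 + 51.6)/2] = 7.4/47.9 ≈ 0.1545.
Arc elasticity E = %Δq/%ΔP ≈ -0.1014/0.1545 ≈ -0.656.
|E| < 1: demand is inelastic over this range.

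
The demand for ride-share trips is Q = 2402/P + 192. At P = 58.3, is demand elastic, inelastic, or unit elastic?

At P = 58.3, Q = 233.2007.
dQ/dP = −2402/P² = −0.7067.
Point elasticity E = (dQ/dP)·(P/Q) = -0.7067 × 58.3/233.2007 ≈ -0.177.
|E| ≈ 0.177 < 1, so demand is inelastic.

inelastic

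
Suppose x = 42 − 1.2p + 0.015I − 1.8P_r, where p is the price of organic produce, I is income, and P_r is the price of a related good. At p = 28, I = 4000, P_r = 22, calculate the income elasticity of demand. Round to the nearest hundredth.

Evaluating quantity at (p, I, P_r) gives x = 42 − 1.2(28) + 0.015(4000) − 1.8(22) = 42 − 33.6 + 60 − 39.6 = 28.8.
∂x/∂I = +0.015, so E_I = 0.015·(4000/28.8) ≈ 2.08.
E_I > 1: normal good (luxury).

2.08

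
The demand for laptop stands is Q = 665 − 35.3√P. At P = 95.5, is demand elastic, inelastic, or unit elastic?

At P = 95.5, Q = 320.0339.
dQ/dP = −35.3/(2√P) = −35.3/(2·9.7724).
Point elasticity E = (dQ/dP)·(P/Q) = -1.8061 × 95.5/320.0339 ≈ -0.539.
|E| ≈ 0.539 < 1, so demand is inelastic.

inelastic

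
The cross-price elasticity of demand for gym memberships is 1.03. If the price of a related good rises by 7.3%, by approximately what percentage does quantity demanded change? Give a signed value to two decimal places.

%ΔQ ≈ E × %ΔP_y = (1.03) × (7.3%) ≈ 7.52%.

7.52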